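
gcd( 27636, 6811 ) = 49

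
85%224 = 85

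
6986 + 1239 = 8225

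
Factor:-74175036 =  - 2^2*3^1*13^1 * 59^1 * 8059^1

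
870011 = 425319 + 444692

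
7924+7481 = 15405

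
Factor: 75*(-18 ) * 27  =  -2^1*3^6*5^2 = -  36450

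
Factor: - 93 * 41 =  - 3813 = - 3^1*31^1 * 41^1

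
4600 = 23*200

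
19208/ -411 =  - 47 +109/411 = -46.73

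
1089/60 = 18 + 3/20 = 18.15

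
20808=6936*3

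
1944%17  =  6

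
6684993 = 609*10977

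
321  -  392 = - 71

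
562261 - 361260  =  201001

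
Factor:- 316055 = -5^1*63211^1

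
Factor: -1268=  - 2^2*317^1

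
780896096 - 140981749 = 639914347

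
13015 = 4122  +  8893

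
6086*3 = 18258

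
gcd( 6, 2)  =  2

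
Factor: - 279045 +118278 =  - 160767 = - 3^2*17863^1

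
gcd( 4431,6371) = 1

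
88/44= 2=   2.00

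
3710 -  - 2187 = 5897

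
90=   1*90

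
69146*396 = 27381816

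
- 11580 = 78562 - 90142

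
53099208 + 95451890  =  148551098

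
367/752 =367/752 = 0.49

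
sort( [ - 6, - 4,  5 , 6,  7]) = [ - 6, -4, 5, 6, 7 ] 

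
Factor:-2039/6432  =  - 2^( - 5 )*3^( - 1) *67^( - 1 )*2039^1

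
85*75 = 6375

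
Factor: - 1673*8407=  - 7^2*239^1*1201^1 = -14064911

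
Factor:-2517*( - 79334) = 199683678 = 2^1*3^1  *839^1*39667^1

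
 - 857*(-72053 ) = 61749421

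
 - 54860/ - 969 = 54860/969 =56.62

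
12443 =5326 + 7117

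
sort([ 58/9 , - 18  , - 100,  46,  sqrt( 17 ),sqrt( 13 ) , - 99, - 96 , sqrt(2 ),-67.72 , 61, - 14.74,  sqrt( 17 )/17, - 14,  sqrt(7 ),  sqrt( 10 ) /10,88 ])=[ - 100, - 99, - 96, - 67.72, - 18,-14.74, - 14, sqrt( 17)/17,  sqrt(10 )/10,sqrt(2),  sqrt( 7 ),sqrt( 13),sqrt( 17 ), 58/9,46,61, 88]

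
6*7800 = 46800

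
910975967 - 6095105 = 904880862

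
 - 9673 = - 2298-7375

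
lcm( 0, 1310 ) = 0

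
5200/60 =260/3 = 86.67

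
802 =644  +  158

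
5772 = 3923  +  1849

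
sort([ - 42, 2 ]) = [-42, 2] 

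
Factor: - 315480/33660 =-2^1*3^( - 1 )*17^ ( - 1 )*239^1 = - 478/51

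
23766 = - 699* (-34)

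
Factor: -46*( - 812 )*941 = 35148232=2^3*7^1*23^1 * 29^1*941^1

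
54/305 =54/305 = 0.18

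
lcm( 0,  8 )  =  0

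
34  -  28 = 6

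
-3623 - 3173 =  - 6796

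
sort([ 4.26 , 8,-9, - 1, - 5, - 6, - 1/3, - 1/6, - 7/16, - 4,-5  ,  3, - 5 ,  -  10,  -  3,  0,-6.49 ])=[ - 10, - 9, - 6.49, - 6,-5, - 5, - 5, - 4, - 3, - 1, - 7/16, - 1/3, - 1/6,0,  3,4.26,  8 ] 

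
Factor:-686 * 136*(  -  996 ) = 2^6 * 3^1*7^3*17^1 * 83^1 = 92922816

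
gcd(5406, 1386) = 6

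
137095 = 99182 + 37913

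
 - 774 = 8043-8817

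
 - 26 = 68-94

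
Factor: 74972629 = 74972629^1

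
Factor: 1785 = 3^1*5^1*7^1*17^1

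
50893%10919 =7217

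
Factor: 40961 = 40961^1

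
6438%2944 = 550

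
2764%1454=1310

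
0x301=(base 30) PJ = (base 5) 11034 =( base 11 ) 63a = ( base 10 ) 769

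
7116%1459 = 1280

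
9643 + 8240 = 17883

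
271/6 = 45 + 1/6 = 45.17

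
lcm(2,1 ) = 2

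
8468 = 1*8468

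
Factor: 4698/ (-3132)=-2^(-1)*3^1 = - 3/2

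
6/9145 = 6/9145 = 0.00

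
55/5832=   55/5832= 0.01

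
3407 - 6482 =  - 3075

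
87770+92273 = 180043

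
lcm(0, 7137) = 0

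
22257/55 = 404 + 37/55 =404.67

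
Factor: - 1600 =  - 2^6  *5^2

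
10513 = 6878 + 3635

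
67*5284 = 354028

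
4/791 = 4/791 = 0.01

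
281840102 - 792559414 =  - 510719312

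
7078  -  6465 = 613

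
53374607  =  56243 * 949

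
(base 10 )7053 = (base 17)176f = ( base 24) C5L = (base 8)15615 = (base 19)10a4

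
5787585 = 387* 14955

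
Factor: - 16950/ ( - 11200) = 339/224 = 2^( - 5 )*3^1*7^( - 1 )*113^1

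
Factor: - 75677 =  - 7^1*19^1*569^1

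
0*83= 0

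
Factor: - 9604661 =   -  11^1*113^1*7727^1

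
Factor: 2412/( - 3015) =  - 4/5  =  - 2^2*5^( - 1 )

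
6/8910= 1/1485 =0.00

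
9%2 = 1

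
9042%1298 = 1254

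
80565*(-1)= - 80565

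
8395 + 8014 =16409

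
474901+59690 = 534591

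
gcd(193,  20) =1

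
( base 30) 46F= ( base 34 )39L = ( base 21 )8CF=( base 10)3795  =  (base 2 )111011010011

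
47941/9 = 5326 + 7/9= 5326.78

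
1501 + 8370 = 9871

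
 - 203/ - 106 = 203/106 = 1.92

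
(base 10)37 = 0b100101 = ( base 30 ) 17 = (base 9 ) 41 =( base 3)1101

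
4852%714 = 568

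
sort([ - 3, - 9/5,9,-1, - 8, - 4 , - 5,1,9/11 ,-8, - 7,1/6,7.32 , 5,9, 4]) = [ - 8 , - 8, - 7,-5, - 4, - 3, - 9/5,-1,1/6, 9/11, 1,4,5,7.32,9, 9]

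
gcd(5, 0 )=5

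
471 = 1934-1463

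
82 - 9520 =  - 9438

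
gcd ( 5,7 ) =1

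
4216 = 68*62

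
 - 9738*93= - 905634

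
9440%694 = 418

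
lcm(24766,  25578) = 1560258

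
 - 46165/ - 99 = 46165/99 = 466.31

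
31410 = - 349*( - 90 ) 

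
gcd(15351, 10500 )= 21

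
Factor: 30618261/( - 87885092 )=-2^( - 2)*3^2*107^ ( - 1 )* 311^1*10939^1 *205339^( - 1)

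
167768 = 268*626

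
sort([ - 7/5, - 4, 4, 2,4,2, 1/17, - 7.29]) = [ - 7.29,-4,- 7/5, 1/17, 2, 2, 4, 4 ]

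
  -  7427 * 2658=-19740966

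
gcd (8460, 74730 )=1410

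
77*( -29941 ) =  - 2305457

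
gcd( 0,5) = 5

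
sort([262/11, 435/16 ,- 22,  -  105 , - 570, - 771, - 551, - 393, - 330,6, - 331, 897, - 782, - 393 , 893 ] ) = [ - 782, - 771, - 570, - 551, - 393, - 393, - 331, - 330,  -  105,-22, 6 , 262/11,435/16,893 , 897]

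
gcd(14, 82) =2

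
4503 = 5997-1494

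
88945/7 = 88945/7 = 12706.43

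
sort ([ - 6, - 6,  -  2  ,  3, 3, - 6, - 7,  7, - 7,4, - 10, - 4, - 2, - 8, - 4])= [ - 10, - 8, - 7, - 7,-6, - 6, - 6, - 4,  -  4, - 2, - 2, 3,3,4,7 ] 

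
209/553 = 209/553= 0.38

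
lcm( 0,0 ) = 0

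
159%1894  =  159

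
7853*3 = 23559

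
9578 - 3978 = 5600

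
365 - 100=265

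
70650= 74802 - 4152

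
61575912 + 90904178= 152480090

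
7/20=7/20=0.35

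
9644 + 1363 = 11007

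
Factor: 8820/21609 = 20/49=   2^2*5^1 * 7^( - 2) 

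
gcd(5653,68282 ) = 1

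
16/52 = 4/13 = 0.31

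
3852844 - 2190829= 1662015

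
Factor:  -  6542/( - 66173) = 2^1* 3271^1*66173^ ( - 1 ) 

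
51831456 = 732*70808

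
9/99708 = 3/33236 =0.00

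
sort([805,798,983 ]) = [798, 805,  983] 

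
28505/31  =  28505/31 = 919.52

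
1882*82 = 154324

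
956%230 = 36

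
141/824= 141/824 = 0.17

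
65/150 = 13/30 = 0.43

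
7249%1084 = 745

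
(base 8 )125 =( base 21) 41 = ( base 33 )2j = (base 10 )85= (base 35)2f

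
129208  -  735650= - 606442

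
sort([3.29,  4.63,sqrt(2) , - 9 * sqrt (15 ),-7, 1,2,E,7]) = [ - 9*sqrt( 15),- 7,1,sqrt( 2), 2,E,3.29, 4.63,  7 ]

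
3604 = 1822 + 1782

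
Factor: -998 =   -  2^1*499^1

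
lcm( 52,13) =52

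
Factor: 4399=53^1*83^1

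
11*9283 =102113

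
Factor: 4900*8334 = 2^3*3^2*5^2*7^2*463^1= 40836600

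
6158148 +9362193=15520341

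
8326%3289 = 1748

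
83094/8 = 10386 + 3/4  =  10386.75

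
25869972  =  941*27492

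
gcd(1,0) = 1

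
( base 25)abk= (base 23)C8D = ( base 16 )1991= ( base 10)6545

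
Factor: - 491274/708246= - 11^(-1)*73^ ( - 1)* 557^1=- 557/803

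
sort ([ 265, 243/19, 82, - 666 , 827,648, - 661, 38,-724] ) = [ - 724, - 666 ,-661, 243/19, 38, 82, 265, 648,827]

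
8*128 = 1024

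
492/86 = 246/43 = 5.72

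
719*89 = 63991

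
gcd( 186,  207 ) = 3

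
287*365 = 104755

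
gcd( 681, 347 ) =1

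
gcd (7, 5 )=1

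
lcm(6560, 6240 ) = 255840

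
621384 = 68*9138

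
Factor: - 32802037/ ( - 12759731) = 19^1*523^1*3301^1 * 12759731^( - 1)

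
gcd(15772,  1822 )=2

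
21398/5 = 4279 + 3/5 = 4279.60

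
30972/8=3871 + 1/2 = 3871.50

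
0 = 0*70289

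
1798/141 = 12+106/141 = 12.75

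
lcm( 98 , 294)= 294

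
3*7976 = 23928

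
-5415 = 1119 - 6534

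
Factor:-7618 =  - 2^1*13^1*293^1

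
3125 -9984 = -6859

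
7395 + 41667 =49062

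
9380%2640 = 1460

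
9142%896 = 182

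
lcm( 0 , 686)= 0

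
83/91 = 83/91 = 0.91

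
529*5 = 2645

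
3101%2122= 979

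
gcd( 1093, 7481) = 1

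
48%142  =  48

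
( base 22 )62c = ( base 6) 21412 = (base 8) 5620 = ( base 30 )38k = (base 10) 2960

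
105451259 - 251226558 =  - 145775299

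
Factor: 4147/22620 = 11/60 = 2^( - 2)*3^(  -  1)*5^( - 1)*11^1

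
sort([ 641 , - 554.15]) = [ - 554.15, 641]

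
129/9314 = 129/9314 = 0.01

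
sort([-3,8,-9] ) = [-9, - 3,8 ] 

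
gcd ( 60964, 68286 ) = 2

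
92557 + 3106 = 95663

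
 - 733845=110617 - 844462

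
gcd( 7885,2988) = 83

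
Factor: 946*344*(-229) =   -  2^4*11^1*43^2*229^1=-74522096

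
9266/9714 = 4633/4857 = 0.95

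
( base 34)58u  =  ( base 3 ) 22100021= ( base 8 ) 13702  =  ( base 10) 6082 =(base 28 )7l6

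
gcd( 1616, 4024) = 8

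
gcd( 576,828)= 36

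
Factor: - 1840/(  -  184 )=10= 2^1*5^1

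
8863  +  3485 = 12348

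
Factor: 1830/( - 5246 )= - 15/43= - 3^1*5^1*43^(-1)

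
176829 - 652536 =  - 475707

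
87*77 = 6699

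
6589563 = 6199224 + 390339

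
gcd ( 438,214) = 2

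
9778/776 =4889/388 = 12.60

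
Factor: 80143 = 7^1*107^2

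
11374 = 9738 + 1636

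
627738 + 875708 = 1503446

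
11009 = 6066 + 4943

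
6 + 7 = 13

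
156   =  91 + 65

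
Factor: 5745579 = 3^1*7^1*107^1*2557^1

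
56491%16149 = 8044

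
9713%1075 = 38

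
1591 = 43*37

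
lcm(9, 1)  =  9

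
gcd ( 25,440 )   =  5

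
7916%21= 20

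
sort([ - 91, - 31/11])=[ -91, - 31/11]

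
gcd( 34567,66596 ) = 1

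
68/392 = 17/98 = 0.17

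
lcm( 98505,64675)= 6402825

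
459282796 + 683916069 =1143198865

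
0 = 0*997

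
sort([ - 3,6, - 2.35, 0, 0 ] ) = [ - 3, - 2.35,0,0, 6]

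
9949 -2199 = 7750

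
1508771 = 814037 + 694734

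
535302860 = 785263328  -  249960468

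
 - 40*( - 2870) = 114800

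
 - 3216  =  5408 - 8624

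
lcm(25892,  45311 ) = 181244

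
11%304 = 11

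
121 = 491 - 370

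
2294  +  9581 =11875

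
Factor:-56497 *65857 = - 3720722929=-  7^2*11^1*1153^1 *5987^1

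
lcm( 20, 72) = 360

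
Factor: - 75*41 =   -  3075= - 3^1*5^2*41^1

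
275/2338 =275/2338 = 0.12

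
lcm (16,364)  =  1456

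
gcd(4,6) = 2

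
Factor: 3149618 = 2^1*739^1*2131^1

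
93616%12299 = 7523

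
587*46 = 27002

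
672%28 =0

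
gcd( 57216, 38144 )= 19072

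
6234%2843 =548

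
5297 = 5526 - 229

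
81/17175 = 27/5725 = 0.00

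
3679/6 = 613 + 1/6 = 613.17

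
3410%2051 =1359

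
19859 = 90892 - 71033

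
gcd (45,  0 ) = 45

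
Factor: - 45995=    - 5^1 * 9199^1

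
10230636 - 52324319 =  - 42093683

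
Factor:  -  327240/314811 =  - 2^3*3^2*5^1*7^(  -  1 )  *  19^( - 1)  *101^1 * 263^( - 1)= - 36360/34979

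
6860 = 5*1372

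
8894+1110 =10004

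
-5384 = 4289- 9673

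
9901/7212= 9901/7212 = 1.37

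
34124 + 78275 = 112399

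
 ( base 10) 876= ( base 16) 36c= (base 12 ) 610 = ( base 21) 1kf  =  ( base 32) rc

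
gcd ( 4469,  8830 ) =1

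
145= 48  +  97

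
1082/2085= 1082/2085 = 0.52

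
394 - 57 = 337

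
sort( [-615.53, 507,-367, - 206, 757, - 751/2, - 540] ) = [ - 615.53,-540, - 751/2,  -  367,-206, 507,757 ]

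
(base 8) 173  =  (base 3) 11120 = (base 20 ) 63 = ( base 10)123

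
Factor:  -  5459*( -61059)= 333321081 = 3^1 * 53^1*103^1*20353^1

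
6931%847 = 155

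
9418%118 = 96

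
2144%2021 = 123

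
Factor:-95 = -5^1*19^1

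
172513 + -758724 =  - 586211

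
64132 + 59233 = 123365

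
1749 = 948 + 801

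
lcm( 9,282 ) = 846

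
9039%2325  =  2064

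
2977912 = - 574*(  -  5188 )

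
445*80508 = 35826060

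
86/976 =43/488 = 0.09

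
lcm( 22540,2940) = 67620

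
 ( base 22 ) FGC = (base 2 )1110111001000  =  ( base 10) 7624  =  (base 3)101110101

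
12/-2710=-6/1355 = - 0.00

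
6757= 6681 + 76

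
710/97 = 7  +  31/97 = 7.32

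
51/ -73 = -1 + 22/73 =-  0.70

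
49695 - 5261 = 44434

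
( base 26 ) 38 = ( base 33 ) 2K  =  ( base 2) 1010110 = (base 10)86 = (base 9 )105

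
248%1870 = 248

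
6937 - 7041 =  - 104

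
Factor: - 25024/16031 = -2^6*41^(- 1 )= - 64/41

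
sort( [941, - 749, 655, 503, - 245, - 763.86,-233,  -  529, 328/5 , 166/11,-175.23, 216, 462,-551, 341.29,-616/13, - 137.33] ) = [ -763.86,-749, - 551,  -  529,-245,-233, - 175.23,-137.33,-616/13, 166/11, 328/5, 216 , 341.29,462, 503, 655, 941 ]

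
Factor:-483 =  - 3^1*7^1  *  23^1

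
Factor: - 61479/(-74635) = 3^5*5^( - 1) * 59^ ( - 1 )=243/295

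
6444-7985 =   -  1541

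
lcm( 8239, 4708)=32956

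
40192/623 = 40192/623= 64.51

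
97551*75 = 7316325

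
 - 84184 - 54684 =-138868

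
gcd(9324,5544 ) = 252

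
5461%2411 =639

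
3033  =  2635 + 398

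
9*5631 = 50679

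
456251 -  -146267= 602518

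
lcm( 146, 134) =9782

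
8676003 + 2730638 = 11406641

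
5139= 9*571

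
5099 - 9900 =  - 4801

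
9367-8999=368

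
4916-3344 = 1572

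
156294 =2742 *57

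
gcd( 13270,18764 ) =2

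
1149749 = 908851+240898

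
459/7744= 459/7744 = 0.06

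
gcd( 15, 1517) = 1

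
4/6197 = 4/6197 = 0.00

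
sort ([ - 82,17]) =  [ - 82,17]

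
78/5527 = 78/5527 =0.01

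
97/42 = 97/42 = 2.31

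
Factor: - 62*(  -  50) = 3100 = 2^2*5^2*31^1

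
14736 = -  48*(-307) 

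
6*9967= 59802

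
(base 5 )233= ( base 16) 44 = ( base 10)68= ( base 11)62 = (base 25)2i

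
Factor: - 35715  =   - 3^1*5^1 *2381^1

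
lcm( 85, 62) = 5270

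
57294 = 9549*6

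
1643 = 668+975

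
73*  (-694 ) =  - 50662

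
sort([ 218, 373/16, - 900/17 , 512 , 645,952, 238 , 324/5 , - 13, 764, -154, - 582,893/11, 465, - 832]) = [-832, - 582 , - 154, -900/17, - 13, 373/16,324/5 , 893/11,218 , 238, 465,  512, 645,764,952 ] 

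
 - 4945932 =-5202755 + 256823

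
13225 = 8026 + 5199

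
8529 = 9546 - 1017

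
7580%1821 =296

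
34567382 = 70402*491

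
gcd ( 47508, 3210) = 642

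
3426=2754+672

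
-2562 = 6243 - 8805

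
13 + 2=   15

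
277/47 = 277/47  =  5.89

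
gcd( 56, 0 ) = 56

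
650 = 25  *26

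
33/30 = 11/10 = 1.10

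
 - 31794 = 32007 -63801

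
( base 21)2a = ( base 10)52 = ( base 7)103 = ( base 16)34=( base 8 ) 64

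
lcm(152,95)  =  760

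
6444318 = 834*7727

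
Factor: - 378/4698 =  -7/87=- 3^(-1 )*7^1*29^( - 1)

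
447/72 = 149/24 = 6.21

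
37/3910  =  37/3910 = 0.01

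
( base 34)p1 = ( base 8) 1523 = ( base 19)26f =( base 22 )1GF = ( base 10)851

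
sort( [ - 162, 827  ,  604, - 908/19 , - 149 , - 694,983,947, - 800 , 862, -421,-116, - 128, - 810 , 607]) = [ - 810, - 800,-694, - 421, - 162, - 149, - 128, - 116 ,-908/19, 604,  607,827,862, 947 , 983]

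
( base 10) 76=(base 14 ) 56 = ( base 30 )2G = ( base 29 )2i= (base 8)114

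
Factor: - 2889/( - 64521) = 3^1*67^ ( - 1) = 3/67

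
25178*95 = 2391910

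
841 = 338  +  503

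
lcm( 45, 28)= 1260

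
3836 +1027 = 4863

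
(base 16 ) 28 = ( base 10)40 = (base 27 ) 1d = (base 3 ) 1111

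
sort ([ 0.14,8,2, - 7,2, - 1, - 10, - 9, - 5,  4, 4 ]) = [-10, - 9, - 7,- 5, - 1, 0.14,2, 2, 4,4, 8 ] 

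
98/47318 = 49/23659 = 0.00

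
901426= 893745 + 7681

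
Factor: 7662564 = 2^2*3^2 * 7^1*13^1*2339^1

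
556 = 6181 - 5625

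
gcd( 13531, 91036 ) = 1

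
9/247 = 9/247= 0.04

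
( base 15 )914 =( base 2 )11111111100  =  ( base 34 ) 1Q4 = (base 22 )44k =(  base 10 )2044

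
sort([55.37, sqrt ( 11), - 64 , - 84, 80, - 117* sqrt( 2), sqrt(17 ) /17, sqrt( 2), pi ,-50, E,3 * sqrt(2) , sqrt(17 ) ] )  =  [ - 117 * sqrt(2),- 84, - 64, - 50, sqrt( 17)/17,sqrt( 2), E, pi, sqrt(11 ), sqrt(17), 3*sqrt ( 2),55.37,80]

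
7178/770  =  9+124/385 =9.32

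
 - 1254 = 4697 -5951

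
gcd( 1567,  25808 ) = 1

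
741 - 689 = 52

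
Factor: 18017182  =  2^1*463^1*19457^1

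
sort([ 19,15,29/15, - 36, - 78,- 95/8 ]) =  [ - 78, - 36,-95/8, 29/15, 15,19 ]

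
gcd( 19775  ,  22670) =5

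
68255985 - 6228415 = 62027570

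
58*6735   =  390630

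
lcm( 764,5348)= 5348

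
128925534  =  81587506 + 47338028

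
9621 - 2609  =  7012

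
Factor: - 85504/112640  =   - 167/220= - 2^( - 2)*5^(-1)*11^(-1)*167^1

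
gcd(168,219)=3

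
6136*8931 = 54800616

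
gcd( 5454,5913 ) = 27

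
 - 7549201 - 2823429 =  - 10372630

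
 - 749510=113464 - 862974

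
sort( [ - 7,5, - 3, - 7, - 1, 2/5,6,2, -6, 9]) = [ -7, - 7, -6, - 3, - 1,2/5,2, 5, 6,9] 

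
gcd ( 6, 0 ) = 6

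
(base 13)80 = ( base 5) 404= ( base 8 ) 150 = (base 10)104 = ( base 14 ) 76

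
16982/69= 246+8/69 = 246.12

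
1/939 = 1/939 = 0.00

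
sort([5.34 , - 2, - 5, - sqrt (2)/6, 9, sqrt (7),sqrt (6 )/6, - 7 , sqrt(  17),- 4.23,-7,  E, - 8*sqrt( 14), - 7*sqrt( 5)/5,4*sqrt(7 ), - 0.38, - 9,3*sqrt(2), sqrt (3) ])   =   [ - 8 * sqrt ( 14), - 9, - 7, - 7, -5, - 4.23, - 7 * sqrt( 5 ) /5, - 2  ,-0.38, - sqrt( 2 ) /6, sqrt( 6)/6,sqrt ( 3),sqrt( 7 ), E,sqrt( 17),3*sqrt( 2),  5.34, 9,  4*sqrt( 7 ) ]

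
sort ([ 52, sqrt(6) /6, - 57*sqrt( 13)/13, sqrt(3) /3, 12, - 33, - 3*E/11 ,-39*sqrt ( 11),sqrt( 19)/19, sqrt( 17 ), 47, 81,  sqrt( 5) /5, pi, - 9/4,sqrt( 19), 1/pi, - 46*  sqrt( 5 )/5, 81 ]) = [ - 39*sqrt(11), - 33, - 46*sqrt( 5)/5,  -  57*sqrt( 13 )/13, - 9/4, - 3* E/11, sqrt(19 )/19, 1/pi , sqrt( 6 )/6,sqrt( 5) /5, sqrt(3)/3, pi, sqrt( 17), sqrt( 19 ),  12, 47,52, 81, 81]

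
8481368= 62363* 136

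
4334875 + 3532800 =7867675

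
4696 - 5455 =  - 759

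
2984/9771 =2984/9771 = 0.31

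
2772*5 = 13860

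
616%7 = 0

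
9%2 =1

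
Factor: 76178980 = 2^2*5^1*19^1*307^1 *653^1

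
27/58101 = 9/19367 = 0.00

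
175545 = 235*747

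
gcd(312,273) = 39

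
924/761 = 924/761 = 1.21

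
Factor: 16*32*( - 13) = -2^9*13^1= - 6656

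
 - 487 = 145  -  632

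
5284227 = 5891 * 897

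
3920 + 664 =4584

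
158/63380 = 79/31690 = 0.00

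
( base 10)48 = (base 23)22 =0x30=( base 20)28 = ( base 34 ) 1E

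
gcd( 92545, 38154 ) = 1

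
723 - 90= 633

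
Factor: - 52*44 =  - 2^4*11^1*13^1  =  - 2288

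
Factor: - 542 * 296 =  - 160432= -2^4*37^1*271^1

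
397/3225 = 397/3225 = 0.12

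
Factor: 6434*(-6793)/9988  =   - 2^( - 1)*11^ ( - 1 ) * 227^( - 1)* 3217^1 * 6793^1 = -21853081/4994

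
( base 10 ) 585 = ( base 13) 360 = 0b1001001001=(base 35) gp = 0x249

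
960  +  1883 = 2843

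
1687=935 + 752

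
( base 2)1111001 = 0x79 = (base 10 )121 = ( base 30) 41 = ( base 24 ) 51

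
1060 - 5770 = -4710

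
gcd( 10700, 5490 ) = 10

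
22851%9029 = 4793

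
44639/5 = 8927+4/5=8927.80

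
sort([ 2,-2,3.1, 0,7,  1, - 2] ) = [-2, - 2, 0,1, 2,3.1, 7 ]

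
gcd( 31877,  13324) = 1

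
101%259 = 101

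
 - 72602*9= - 653418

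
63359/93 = 63359/93 = 681.28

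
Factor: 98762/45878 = 7^( - 1 )*19^1*23^1*29^( - 1) = 437/203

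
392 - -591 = 983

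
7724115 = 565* 13671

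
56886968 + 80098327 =136985295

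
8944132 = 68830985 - 59886853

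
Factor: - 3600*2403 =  - 2^4 * 3^5*5^2*89^1 = - 8650800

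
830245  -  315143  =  515102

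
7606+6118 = 13724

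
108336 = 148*732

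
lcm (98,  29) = 2842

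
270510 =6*45085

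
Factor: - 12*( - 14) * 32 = 5376  =  2^8*3^1*7^1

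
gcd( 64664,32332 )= 32332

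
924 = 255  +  669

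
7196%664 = 556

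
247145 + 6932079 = 7179224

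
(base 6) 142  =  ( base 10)62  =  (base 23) 2g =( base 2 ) 111110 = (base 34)1S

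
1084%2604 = 1084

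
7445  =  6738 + 707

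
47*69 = 3243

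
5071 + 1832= 6903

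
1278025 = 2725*469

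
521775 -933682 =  - 411907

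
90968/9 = 10107+5/9 = 10107.56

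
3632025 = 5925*613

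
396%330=66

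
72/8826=12/1471 = 0.01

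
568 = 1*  568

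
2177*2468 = 5372836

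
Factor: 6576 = 2^4*3^1*137^1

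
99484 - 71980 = 27504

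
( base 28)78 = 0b11001100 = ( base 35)5t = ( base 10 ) 204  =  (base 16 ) cc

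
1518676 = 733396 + 785280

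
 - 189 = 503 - 692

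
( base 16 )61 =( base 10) 97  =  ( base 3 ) 10121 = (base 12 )81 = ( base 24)41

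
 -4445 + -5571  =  -10016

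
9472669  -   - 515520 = 9988189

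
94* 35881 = 3372814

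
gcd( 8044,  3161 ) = 1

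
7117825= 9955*715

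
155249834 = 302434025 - 147184191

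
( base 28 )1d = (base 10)41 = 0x29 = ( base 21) 1k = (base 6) 105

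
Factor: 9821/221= 7^1* 13^(-1)*17^(-1)*23^1 * 61^1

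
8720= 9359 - 639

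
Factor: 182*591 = 107562 = 2^1*3^1*7^1 * 13^1*197^1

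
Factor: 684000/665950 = 720/701 = 2^4*3^2*5^1*701^(  -  1 ) 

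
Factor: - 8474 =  - 2^1*19^1*223^1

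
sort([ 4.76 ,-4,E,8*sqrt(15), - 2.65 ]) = [ -4,-2.65,E,4.76 , 8*sqrt ( 15 )]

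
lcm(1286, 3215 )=6430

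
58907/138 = 426+119/138 =426.86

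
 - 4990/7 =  - 713 +1/7  =  - 712.86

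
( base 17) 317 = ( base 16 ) 37b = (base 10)891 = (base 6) 4043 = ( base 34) Q7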